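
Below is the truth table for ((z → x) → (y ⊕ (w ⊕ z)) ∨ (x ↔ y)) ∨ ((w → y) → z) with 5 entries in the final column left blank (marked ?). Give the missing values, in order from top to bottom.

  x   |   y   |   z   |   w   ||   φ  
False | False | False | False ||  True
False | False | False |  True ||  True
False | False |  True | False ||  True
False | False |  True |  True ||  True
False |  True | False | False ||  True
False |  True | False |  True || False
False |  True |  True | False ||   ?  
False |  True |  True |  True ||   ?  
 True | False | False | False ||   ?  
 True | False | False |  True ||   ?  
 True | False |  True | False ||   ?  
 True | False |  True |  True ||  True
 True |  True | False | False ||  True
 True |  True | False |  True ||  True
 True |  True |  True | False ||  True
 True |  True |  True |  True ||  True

Row x=False, y=True, z=True, w=False: ((z → x) → (y ⊕ (w ⊕ z)) ∨ (x ↔ y)) = True, ((w → y) → z) = True, so the formula = True.
Row x=False, y=True, z=True, w=True: ((z → x) → (y ⊕ (w ⊕ z)) ∨ (x ↔ y)) = True, ((w → y) → z) = True, so the formula = True.
Row x=True, y=False, z=False, w=False: ((z → x) → (y ⊕ (w ⊕ z)) ∨ (x ↔ y)) = False, ((w → y) → z) = False, so the formula = False.
Row x=True, y=False, z=False, w=True: ((z → x) → (y ⊕ (w ⊕ z)) ∨ (x ↔ y)) = True, ((w → y) → z) = True, so the formula = True.
Row x=True, y=False, z=True, w=False: ((z → x) → (y ⊕ (w ⊕ z)) ∨ (x ↔ y)) = True, ((w → y) → z) = True, so the formula = True.

True, True, False, True, True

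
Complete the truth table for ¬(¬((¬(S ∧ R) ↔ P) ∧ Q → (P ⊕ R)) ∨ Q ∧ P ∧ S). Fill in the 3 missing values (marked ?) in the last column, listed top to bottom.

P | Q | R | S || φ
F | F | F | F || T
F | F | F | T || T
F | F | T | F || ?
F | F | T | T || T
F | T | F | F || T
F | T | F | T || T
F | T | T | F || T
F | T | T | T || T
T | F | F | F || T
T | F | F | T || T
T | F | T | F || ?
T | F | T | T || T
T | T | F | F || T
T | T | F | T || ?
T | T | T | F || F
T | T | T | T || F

Row P=F, Q=F, R=T, S=F: ¬((¬(S ∧ R) ↔ P) ∧ Q → (P ⊕ R)) = F, (Q ∧ P ∧ S) = F, (¬((¬(S ∧ R) ↔ P) ∧ Q → (P ⊕ R)) ∨ Q ∧ P ∧ S) = F, so the formula = T.
Row P=T, Q=F, R=T, S=F: ¬((¬(S ∧ R) ↔ P) ∧ Q → (P ⊕ R)) = F, (Q ∧ P ∧ S) = F, (¬((¬(S ∧ R) ↔ P) ∧ Q → (P ⊕ R)) ∨ Q ∧ P ∧ S) = F, so the formula = T.
Row P=T, Q=T, R=F, S=T: ¬((¬(S ∧ R) ↔ P) ∧ Q → (P ⊕ R)) = F, (Q ∧ P ∧ S) = T, (¬((¬(S ∧ R) ↔ P) ∧ Q → (P ⊕ R)) ∨ Q ∧ P ∧ S) = T, so the formula = F.

T, T, F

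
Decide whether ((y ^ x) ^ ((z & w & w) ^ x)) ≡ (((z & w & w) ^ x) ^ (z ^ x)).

x  y  z  w  |  φ  ψ
T  T  T  T  |  F  F
T  T  T  F  |  T  T
T  T  F  T  |  T  F
T  T  F  F  |  T  F
T  F  T  T  |  T  F
T  F  T  F  |  F  T
T  F  F  T  |  F  F
T  F  F  F  |  F  F
F  T  T  T  |  F  F
F  T  T  F  |  T  T
F  T  F  T  |  T  F
F  T  F  F  |  T  F
F  F  T  T  |  T  F
F  F  T  F  |  F  T
F  F  F  T  |  F  F
F  F  F  F  |  F  F
The columns differ at x=T, y=T, z=F, w=T (φ=T, ψ=F), so they are not equivalent.

not equivalent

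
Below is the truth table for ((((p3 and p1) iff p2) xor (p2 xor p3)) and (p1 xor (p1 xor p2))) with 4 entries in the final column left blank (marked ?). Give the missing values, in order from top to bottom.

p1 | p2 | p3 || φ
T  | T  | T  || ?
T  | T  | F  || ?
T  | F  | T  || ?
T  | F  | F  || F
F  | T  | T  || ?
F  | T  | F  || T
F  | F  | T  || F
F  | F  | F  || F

T, T, F, F

Row p1=T, p2=T, p3=T: (((p3 and p1) iff p2) xor (p2 xor p3)) = T, (p1 xor (p1 xor p2)) = T, so the formula = T.
Row p1=T, p2=T, p3=F: (((p3 and p1) iff p2) xor (p2 xor p3)) = T, (p1 xor (p1 xor p2)) = T, so the formula = T.
Row p1=T, p2=F, p3=T: (((p3 and p1) iff p2) xor (p2 xor p3)) = T, (p1 xor (p1 xor p2)) = F, so the formula = F.
Row p1=F, p2=T, p3=T: (((p3 and p1) iff p2) xor (p2 xor p3)) = F, (p1 xor (p1 xor p2)) = T, so the formula = F.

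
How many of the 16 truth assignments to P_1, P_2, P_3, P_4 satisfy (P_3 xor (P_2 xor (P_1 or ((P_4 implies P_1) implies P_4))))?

P_1 | P_2 | P_3 | P_4 | (P_4 implies P_1) | φ
--- | --- | --- | --- | ----------------- | -
 T  |  T  |  T  |  T  |         T         | T
 T  |  T  |  T  |  F  |         T         | T
 T  |  T  |  F  |  T  |         T         | F
 T  |  T  |  F  |  F  |         T         | F
 T  |  F  |  T  |  T  |         T         | F
 T  |  F  |  T  |  F  |         T         | F
 T  |  F  |  F  |  T  |         T         | T
 T  |  F  |  F  |  F  |         T         | T
 F  |  T  |  T  |  T  |         F         | T
 F  |  T  |  T  |  F  |         T         | F
 F  |  T  |  F  |  T  |         F         | F
 F  |  T  |  F  |  F  |         T         | T
 F  |  F  |  T  |  T  |         F         | F
 F  |  F  |  T  |  F  |         T         | T
 F  |  F  |  F  |  T  |         F         | T
 F  |  F  |  F  |  F  |         T         | F
The formula is true on 8 of the 16 rows.

8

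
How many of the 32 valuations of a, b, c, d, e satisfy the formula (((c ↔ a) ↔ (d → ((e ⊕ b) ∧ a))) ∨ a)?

a  b  c  d  e  |  φ
T  T  T  T  T  |  T
T  T  T  T  F  |  T
T  T  T  F  T  |  T
T  T  T  F  F  |  T
T  T  F  T  T  |  T
T  T  F  T  F  |  T
T  T  F  F  T  |  T
T  T  F  F  F  |  T
T  F  T  T  T  |  T
T  F  T  T  F  |  T
T  F  T  F  T  |  T
T  F  T  F  F  |  T
T  F  F  T  T  |  T
T  F  F  T  F  |  T
T  F  F  F  T  |  T
T  F  F  F  F  |  T
F  T  T  T  T  |  T
F  T  T  T  F  |  T
F  T  T  F  T  |  F
F  T  T  F  F  |  F
F  T  F  T  T  |  F
F  T  F  T  F  |  F
F  T  F  F  T  |  T
F  T  F  F  F  |  T
F  F  T  T  T  |  T
F  F  T  T  F  |  T
F  F  T  F  T  |  F
F  F  T  F  F  |  F
F  F  F  T  T  |  F
F  F  F  T  F  |  F
F  F  F  F  T  |  T
F  F  F  F  F  |  T
The formula is true on 24 of the 32 rows.

24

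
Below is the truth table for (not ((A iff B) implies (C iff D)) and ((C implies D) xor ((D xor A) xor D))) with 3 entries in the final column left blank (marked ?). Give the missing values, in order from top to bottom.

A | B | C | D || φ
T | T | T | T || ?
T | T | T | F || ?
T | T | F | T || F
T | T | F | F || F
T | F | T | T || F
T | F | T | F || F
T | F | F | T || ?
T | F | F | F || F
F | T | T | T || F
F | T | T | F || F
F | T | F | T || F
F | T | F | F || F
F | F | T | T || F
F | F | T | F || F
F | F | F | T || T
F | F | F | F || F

Row A=T, B=T, C=T, D=T: not ((A iff B) implies (C iff D)) = F, ((C implies D) xor ((D xor A) xor D)) = F, so the formula = F.
Row A=T, B=T, C=T, D=F: not ((A iff B) implies (C iff D)) = T, ((C implies D) xor ((D xor A) xor D)) = T, so the formula = T.
Row A=T, B=F, C=F, D=T: not ((A iff B) implies (C iff D)) = F, ((C implies D) xor ((D xor A) xor D)) = F, so the formula = F.

F, T, F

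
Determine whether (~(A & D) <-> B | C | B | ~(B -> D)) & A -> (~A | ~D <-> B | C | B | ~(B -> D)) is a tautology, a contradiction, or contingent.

A | B | C | D | φ
- | - | - | - | -
F | F | F | F | T
F | F | F | T | T
F | F | T | F | T
F | F | T | T | T
F | T | F | F | T
F | T | F | T | T
F | T | T | F | T
F | T | T | T | T
T | F | F | F | T
T | F | F | T | T
T | F | T | F | T
T | F | T | T | T
T | T | F | F | T
T | T | F | T | T
T | T | T | F | T
T | T | T | T | T
Every row is T, so the formula is a tautology.

tautology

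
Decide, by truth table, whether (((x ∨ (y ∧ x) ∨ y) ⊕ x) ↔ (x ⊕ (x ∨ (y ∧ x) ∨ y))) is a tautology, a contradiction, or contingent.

x | y | φ
- | - | -
0 | 0 | 1
0 | 1 | 1
1 | 0 | 1
1 | 1 | 1
Every row is 1, so the formula is a tautology.

tautology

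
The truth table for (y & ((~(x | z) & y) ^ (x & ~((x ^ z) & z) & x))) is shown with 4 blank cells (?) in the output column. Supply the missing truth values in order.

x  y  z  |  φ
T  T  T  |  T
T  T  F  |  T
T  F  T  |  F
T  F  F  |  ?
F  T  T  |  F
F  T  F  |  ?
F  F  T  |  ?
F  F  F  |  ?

F, T, F, F

Row x=T, y=F, z=F: ((~(x | z) & y) ^ (x & ~((x ^ z) & z) & x)) = T, so the formula = F.
Row x=F, y=T, z=F: ((~(x | z) & y) ^ (x & ~((x ^ z) & z) & x)) = T, so the formula = T.
Row x=F, y=F, z=T: ((~(x | z) & y) ^ (x & ~((x ^ z) & z) & x)) = F, so the formula = F.
Row x=F, y=F, z=F: ((~(x | z) & y) ^ (x & ~((x ^ z) & z) & x)) = F, so the formula = F.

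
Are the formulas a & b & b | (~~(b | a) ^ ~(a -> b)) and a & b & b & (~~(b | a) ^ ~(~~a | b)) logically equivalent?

not equivalent

a | b | φ | ψ
- | - | - | -
F | F | F | F
F | T | T | F
T | F | F | F
T | T | T | T
The columns differ at a=F, b=T (φ=T, ψ=F), so they are not equivalent.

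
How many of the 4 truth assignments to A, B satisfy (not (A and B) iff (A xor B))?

3

A | B | (not (A and B) iff (A xor B))
- | - | -----------------------------
F | F |               F              
F | T |               T              
T | F |               T              
T | T |               T              
The formula is true on 3 of the 4 rows.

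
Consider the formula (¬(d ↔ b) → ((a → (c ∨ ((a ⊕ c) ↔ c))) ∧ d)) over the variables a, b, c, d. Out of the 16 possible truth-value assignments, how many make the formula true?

  a   |   b   |   c   |   d   ||   φ  
 True |  True |  True |  True ||  True
 True |  True |  True | False || False
 True |  True | False |  True ||  True
 True |  True | False | False || False
 True | False |  True |  True ||  True
 True | False |  True | False ||  True
 True | False | False |  True || False
 True | False | False | False ||  True
False |  True |  True |  True ||  True
False |  True |  True | False || False
False |  True | False |  True ||  True
False |  True | False | False || False
False | False |  True |  True ||  True
False | False |  True | False ||  True
False | False | False |  True ||  True
False | False | False | False ||  True
The formula is true on 11 of the 16 rows.

11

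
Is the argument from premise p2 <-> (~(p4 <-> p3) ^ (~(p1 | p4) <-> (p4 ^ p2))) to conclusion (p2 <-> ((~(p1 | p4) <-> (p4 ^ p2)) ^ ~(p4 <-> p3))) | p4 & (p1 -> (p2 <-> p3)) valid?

yes

p1  p2  p3  p4  |  φ  ψ
1   1   1   1   |  1  1
1   1   1   0   |  1  1
1   1   0   1   |  0  0
1   1   0   0   |  0  0
1   0   1   1   |  1  1
1   0   1   0   |  1  1
1   0   0   1   |  0  1
1   0   0   0   |  0  0
0   1   1   1   |  1  1
0   1   1   0   |  0  0
0   1   0   1   |  0  1
0   1   0   0   |  1  1
0   0   1   1   |  1  1
0   0   1   0   |  0  0
0   0   0   1   |  0  1
0   0   0   0   |  1  1
In every row where φ is true, ψ is also true, so φ ⊨ ψ.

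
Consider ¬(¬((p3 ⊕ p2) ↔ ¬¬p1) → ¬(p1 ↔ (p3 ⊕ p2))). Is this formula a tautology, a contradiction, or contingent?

contradiction

p1  p2  p3  |  φ
F   F   F   |  F
F   F   T   |  F
F   T   F   |  F
F   T   T   |  F
T   F   F   |  F
T   F   T   |  F
T   T   F   |  F
T   T   T   |  F
Every row is F, so the formula is a contradiction.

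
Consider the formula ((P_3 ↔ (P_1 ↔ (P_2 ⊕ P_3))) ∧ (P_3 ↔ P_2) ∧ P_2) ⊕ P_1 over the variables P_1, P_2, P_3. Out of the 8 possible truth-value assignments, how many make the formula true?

5

P_1 | P_2 | P_3 | (P_2 ⊕ P_3) | (P_1 ↔ (P_2 ⊕ P_3)) | (P_3 ↔ (P_1 ↔ (P_2 ⊕ P_3))) | (P_3 ↔ P_2) | φ
--- | --- | --- | ----------- | ------------------- | --------------------------- | ----------- | -
 1  |  1  |  1  |      0      |          0          |              0              |      1      | 1
 1  |  1  |  0  |      1      |          1          |              0              |      0      | 1
 1  |  0  |  1  |      1      |          1          |              1              |      0      | 1
 1  |  0  |  0  |      0      |          0          |              1              |      1      | 1
 0  |  1  |  1  |      0      |          1          |              1              |      1      | 1
 0  |  1  |  0  |      1      |          0          |              1              |      0      | 0
 0  |  0  |  1  |      1      |          0          |              0              |      0      | 0
 0  |  0  |  0  |      0      |          1          |              0              |      1      | 0
The formula is true on 5 of the 8 rows.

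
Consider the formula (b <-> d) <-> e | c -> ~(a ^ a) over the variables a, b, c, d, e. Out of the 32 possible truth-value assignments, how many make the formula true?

16

a | b | c | d | e | φ
- | - | - | - | - | -
0 | 0 | 0 | 0 | 0 | 1
0 | 0 | 0 | 0 | 1 | 1
0 | 0 | 0 | 1 | 0 | 0
0 | 0 | 0 | 1 | 1 | 0
0 | 0 | 1 | 0 | 0 | 1
0 | 0 | 1 | 0 | 1 | 1
0 | 0 | 1 | 1 | 0 | 0
0 | 0 | 1 | 1 | 1 | 0
0 | 1 | 0 | 0 | 0 | 0
0 | 1 | 0 | 0 | 1 | 0
0 | 1 | 0 | 1 | 0 | 1
0 | 1 | 0 | 1 | 1 | 1
0 | 1 | 1 | 0 | 0 | 0
0 | 1 | 1 | 0 | 1 | 0
0 | 1 | 1 | 1 | 0 | 1
0 | 1 | 1 | 1 | 1 | 1
1 | 0 | 0 | 0 | 0 | 1
1 | 0 | 0 | 0 | 1 | 1
1 | 0 | 0 | 1 | 0 | 0
1 | 0 | 0 | 1 | 1 | 0
1 | 0 | 1 | 0 | 0 | 1
1 | 0 | 1 | 0 | 1 | 1
1 | 0 | 1 | 1 | 0 | 0
1 | 0 | 1 | 1 | 1 | 0
1 | 1 | 0 | 0 | 0 | 0
1 | 1 | 0 | 0 | 1 | 0
1 | 1 | 0 | 1 | 0 | 1
1 | 1 | 0 | 1 | 1 | 1
1 | 1 | 1 | 0 | 0 | 0
1 | 1 | 1 | 0 | 1 | 0
1 | 1 | 1 | 1 | 0 | 1
1 | 1 | 1 | 1 | 1 | 1
The formula is true on 16 of the 32 rows.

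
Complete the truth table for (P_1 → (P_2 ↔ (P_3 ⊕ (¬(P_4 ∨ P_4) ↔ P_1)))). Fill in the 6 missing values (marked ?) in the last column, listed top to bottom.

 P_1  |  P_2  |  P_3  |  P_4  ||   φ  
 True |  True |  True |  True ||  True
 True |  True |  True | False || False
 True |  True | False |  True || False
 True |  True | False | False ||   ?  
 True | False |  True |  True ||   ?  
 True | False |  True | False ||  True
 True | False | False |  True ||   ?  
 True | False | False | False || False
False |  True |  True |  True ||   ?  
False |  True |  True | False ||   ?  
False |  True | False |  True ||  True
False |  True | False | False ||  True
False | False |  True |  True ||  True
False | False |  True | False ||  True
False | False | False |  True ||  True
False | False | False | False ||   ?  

True, False, True, True, True, True

Row P_1=True, P_2=True, P_3=False, P_4=False: (P_2 ↔ (P_3 ⊕ (¬(P_4 ∨ P_4) ↔ P_1))) = True, so the formula = True.
Row P_1=True, P_2=False, P_3=True, P_4=True: (P_2 ↔ (P_3 ⊕ (¬(P_4 ∨ P_4) ↔ P_1))) = False, so the formula = False.
Row P_1=True, P_2=False, P_3=False, P_4=True: (P_2 ↔ (P_3 ⊕ (¬(P_4 ∨ P_4) ↔ P_1))) = True, so the formula = True.
Row P_1=False, P_2=True, P_3=True, P_4=True: (P_2 ↔ (P_3 ⊕ (¬(P_4 ∨ P_4) ↔ P_1))) = False, so the formula = True.
Row P_1=False, P_2=True, P_3=True, P_4=False: (P_2 ↔ (P_3 ⊕ (¬(P_4 ∨ P_4) ↔ P_1))) = True, so the formula = True.
Row P_1=False, P_2=False, P_3=False, P_4=False: (P_2 ↔ (P_3 ⊕ (¬(P_4 ∨ P_4) ↔ P_1))) = True, so the formula = True.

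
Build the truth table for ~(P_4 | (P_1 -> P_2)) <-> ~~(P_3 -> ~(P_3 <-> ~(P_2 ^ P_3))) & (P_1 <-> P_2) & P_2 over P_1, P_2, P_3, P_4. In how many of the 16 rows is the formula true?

12

 P_1  |  P_2  |  P_3  |  P_4  |   φ  
----- | ----- | ----- | ----- | -----
False | False | False | False |  True
False | False | False |  True |  True
False | False |  True | False |  True
False | False |  True |  True |  True
False |  True | False | False |  True
False |  True | False |  True |  True
False |  True |  True | False |  True
False |  True |  True |  True |  True
 True | False | False | False | False
 True | False | False |  True |  True
 True | False |  True | False | False
 True | False |  True |  True |  True
 True |  True | False | False | False
 True |  True | False |  True | False
 True |  True |  True | False |  True
 True |  True |  True |  True |  True
The formula is true on 12 of the 16 rows.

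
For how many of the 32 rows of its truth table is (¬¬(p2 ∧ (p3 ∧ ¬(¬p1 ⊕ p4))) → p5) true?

30

p1 | p2 | p3 | p4 | p5 | φ
-- | -- | -- | -- | -- | -
T  | T  | T  | T  | T  | T
T  | T  | T  | T  | F  | T
T  | T  | T  | F  | T  | T
T  | T  | T  | F  | F  | F
T  | T  | F  | T  | T  | T
T  | T  | F  | T  | F  | T
T  | T  | F  | F  | T  | T
T  | T  | F  | F  | F  | T
T  | F  | T  | T  | T  | T
T  | F  | T  | T  | F  | T
T  | F  | T  | F  | T  | T
T  | F  | T  | F  | F  | T
T  | F  | F  | T  | T  | T
T  | F  | F  | T  | F  | T
T  | F  | F  | F  | T  | T
T  | F  | F  | F  | F  | T
F  | T  | T  | T  | T  | T
F  | T  | T  | T  | F  | F
F  | T  | T  | F  | T  | T
F  | T  | T  | F  | F  | T
F  | T  | F  | T  | T  | T
F  | T  | F  | T  | F  | T
F  | T  | F  | F  | T  | T
F  | T  | F  | F  | F  | T
F  | F  | T  | T  | T  | T
F  | F  | T  | T  | F  | T
F  | F  | T  | F  | T  | T
F  | F  | T  | F  | F  | T
F  | F  | F  | T  | T  | T
F  | F  | F  | T  | F  | T
F  | F  | F  | F  | T  | T
F  | F  | F  | F  | F  | T
The formula is true on 30 of the 32 rows.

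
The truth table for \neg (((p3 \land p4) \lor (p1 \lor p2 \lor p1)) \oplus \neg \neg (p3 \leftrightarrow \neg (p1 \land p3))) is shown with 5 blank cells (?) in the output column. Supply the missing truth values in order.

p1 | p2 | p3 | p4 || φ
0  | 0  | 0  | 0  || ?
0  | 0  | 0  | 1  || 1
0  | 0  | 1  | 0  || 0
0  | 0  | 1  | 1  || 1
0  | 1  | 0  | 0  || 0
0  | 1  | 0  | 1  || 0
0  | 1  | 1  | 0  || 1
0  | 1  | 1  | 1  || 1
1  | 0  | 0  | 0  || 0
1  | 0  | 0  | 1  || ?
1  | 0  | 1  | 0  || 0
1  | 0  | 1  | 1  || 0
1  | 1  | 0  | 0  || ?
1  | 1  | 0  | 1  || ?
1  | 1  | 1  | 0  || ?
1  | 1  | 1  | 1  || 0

1, 0, 0, 0, 0

Row 1: ((p3 \land p4) \lor (p1 \lor p2 \lor p1)) = 0, \neg \neg (p3 \leftrightarrow \neg (p1 \land p3)) = 0, (((p3 \land p4) \lor (p1 \lor p2 \lor p1)) \oplus \neg \neg (p3 \leftrightarrow \neg (p1 \land p3))) = 0, so the formula = 1.
Row 10: ((p3 \land p4) \lor (p1 \lor p2 \lor p1)) = 1, \neg \neg (p3 \leftrightarrow \neg (p1 \land p3)) = 0, (((p3 \land p4) \lor (p1 \lor p2 \lor p1)) \oplus \neg \neg (p3 \leftrightarrow \neg (p1 \land p3))) = 1, so the formula = 0.
Row 13: ((p3 \land p4) \lor (p1 \lor p2 \lor p1)) = 1, \neg \neg (p3 \leftrightarrow \neg (p1 \land p3)) = 0, (((p3 \land p4) \lor (p1 \lor p2 \lor p1)) \oplus \neg \neg (p3 \leftrightarrow \neg (p1 \land p3))) = 1, so the formula = 0.
Row 14: ((p3 \land p4) \lor (p1 \lor p2 \lor p1)) = 1, \neg \neg (p3 \leftrightarrow \neg (p1 \land p3)) = 0, (((p3 \land p4) \lor (p1 \lor p2 \lor p1)) \oplus \neg \neg (p3 \leftrightarrow \neg (p1 \land p3))) = 1, so the formula = 0.
Row 15: ((p3 \land p4) \lor (p1 \lor p2 \lor p1)) = 1, \neg \neg (p3 \leftrightarrow \neg (p1 \land p3)) = 0, (((p3 \land p4) \lor (p1 \lor p2 \lor p1)) \oplus \neg \neg (p3 \leftrightarrow \neg (p1 \land p3))) = 1, so the formula = 0.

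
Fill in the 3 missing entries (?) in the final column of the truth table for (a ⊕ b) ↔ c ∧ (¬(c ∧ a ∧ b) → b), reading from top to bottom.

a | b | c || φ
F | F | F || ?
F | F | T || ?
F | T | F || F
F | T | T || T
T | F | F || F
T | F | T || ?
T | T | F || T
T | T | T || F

Row a=F, b=F, c=F: (a ⊕ b) = F, (c ∧ (¬(c ∧ a ∧ b) → b)) = F, so the formula = T.
Row a=F, b=F, c=T: (a ⊕ b) = F, (c ∧ (¬(c ∧ a ∧ b) → b)) = F, so the formula = T.
Row a=T, b=F, c=T: (a ⊕ b) = T, (c ∧ (¬(c ∧ a ∧ b) → b)) = F, so the formula = F.

T, T, F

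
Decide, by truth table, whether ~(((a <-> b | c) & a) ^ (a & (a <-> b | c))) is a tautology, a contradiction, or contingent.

a  b  c     (b | c)  (a <-> (b | c))  ((a <-> (b | c)) & a)  (a & (a <-> (b | c)))  φ
T  T  T        T            T                   T                      T            T
T  T  F        T            T                   T                      T            T
T  F  T        T            T                   T                      T            T
T  F  F        F            F                   F                      F            T
F  T  T        T            F                   F                      F            T
F  T  F        T            F                   F                      F            T
F  F  T        T            F                   F                      F            T
F  F  F        F            T                   F                      F            T
Every row is T, so the formula is a tautology.

tautology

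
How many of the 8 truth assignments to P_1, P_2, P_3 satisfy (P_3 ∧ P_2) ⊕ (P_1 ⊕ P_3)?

4

 P_1  |  P_2  |  P_3  || (P_3 ∧ P_2) | (P_1 ⊕ P_3) | ((P_3 ∧ P_2) ⊕ (P_1 ⊕ P_3))
False | False | False ||    False    |    False    |            False           
False | False |  True ||    False    |     True    |             True           
False |  True | False ||    False    |    False    |            False           
False |  True |  True ||     True    |     True    |            False           
 True | False | False ||    False    |     True    |             True           
 True | False |  True ||    False    |    False    |            False           
 True |  True | False ||    False    |     True    |             True           
 True |  True |  True ||     True    |    False    |             True           
The formula is true on 4 of the 8 rows.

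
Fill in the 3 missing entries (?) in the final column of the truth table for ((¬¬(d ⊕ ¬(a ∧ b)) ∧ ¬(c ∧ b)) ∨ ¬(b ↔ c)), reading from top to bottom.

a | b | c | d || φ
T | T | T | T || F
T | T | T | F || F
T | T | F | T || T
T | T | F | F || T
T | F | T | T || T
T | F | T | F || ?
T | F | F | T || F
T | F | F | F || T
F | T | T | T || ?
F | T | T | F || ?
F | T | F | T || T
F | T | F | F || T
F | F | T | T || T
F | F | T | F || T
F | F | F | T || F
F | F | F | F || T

Row a=T, b=F, c=T, d=F: (¬¬(d ⊕ ¬(a ∧ b)) ∧ ¬(c ∧ b)) = T, ¬(b ↔ c) = T, so the formula = T.
Row a=F, b=T, c=T, d=T: (¬¬(d ⊕ ¬(a ∧ b)) ∧ ¬(c ∧ b)) = F, ¬(b ↔ c) = F, so the formula = F.
Row a=F, b=T, c=T, d=F: (¬¬(d ⊕ ¬(a ∧ b)) ∧ ¬(c ∧ b)) = F, ¬(b ↔ c) = F, so the formula = F.

T, F, F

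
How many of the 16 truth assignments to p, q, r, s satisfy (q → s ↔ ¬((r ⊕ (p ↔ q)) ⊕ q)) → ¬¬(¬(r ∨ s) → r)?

p  q  r  s  |  (q → s)  (p ↔ q)  (r ⊕ (p ↔ q))  ((r ⊕ (p ↔ q)) ⊕ q)  ¬((r ⊕ (p ↔ q)) ⊕ q)  (r ∨ s)  ¬(r ∨ s)  (¬(r ∨ s) → r)  ¬(¬(r ∨ s) → r)  ¬¬(¬(r ∨ s) → r)  φ
0  0  0  0  |     1        1           1                 1                    0               0        1            0                1                0          1
0  0  0  1  |     1        1           1                 1                    0               1        0            1                0                1          1
0  0  1  0  |     1        1           0                 0                    1               1        0            1                0                1          1
0  0  1  1  |     1        1           0                 0                    1               1        0            1                0                1          1
0  1  0  0  |     0        0           0                 1                    0               0        1            0                1                0          0
0  1  0  1  |     1        0           0                 1                    0               1        0            1                0                1          1
0  1  1  0  |     0        0           1                 0                    1               1        0            1                0                1          1
0  1  1  1  |     1        0           1                 0                    1               1        0            1                0                1          1
1  0  0  0  |     1        0           0                 0                    1               0        1            0                1                0          0
1  0  0  1  |     1        0           0                 0                    1               1        0            1                0                1          1
1  0  1  0  |     1        0           1                 1                    0               1        0            1                0                1          1
1  0  1  1  |     1        0           1                 1                    0               1        0            1                0                1          1
1  1  0  0  |     0        1           1                 0                    1               0        1            0                1                0          1
1  1  0  1  |     1        1           1                 0                    1               1        0            1                0                1          1
1  1  1  0  |     0        1           0                 1                    0               1        0            1                0                1          1
1  1  1  1  |     1        1           0                 1                    0               1        0            1                0                1          1
The formula is true on 14 of the 16 rows.

14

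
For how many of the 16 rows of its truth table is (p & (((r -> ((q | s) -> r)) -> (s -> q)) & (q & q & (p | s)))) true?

4

p  q  r  s     (q | s)  ((q | s) -> r)  (r -> ((q | s) -> r))  (s -> q)  (p | s)  (q & q & (p | s))  φ
0  0  0  0        0           1                   1               1         0             0          0
0  0  0  1        1           0                   1               0         1             0          0
0  0  1  0        0           1                   1               1         0             0          0
0  0  1  1        1           1                   1               0         1             0          0
0  1  0  0        1           0                   1               1         0             0          0
0  1  0  1        1           0                   1               1         1             1          0
0  1  1  0        1           1                   1               1         0             0          0
0  1  1  1        1           1                   1               1         1             1          0
1  0  0  0        0           1                   1               1         1             0          0
1  0  0  1        1           0                   1               0         1             0          0
1  0  1  0        0           1                   1               1         1             0          0
1  0  1  1        1           1                   1               0         1             0          0
1  1  0  0        1           0                   1               1         1             1          1
1  1  0  1        1           0                   1               1         1             1          1
1  1  1  0        1           1                   1               1         1             1          1
1  1  1  1        1           1                   1               1         1             1          1
The formula is true on 4 of the 16 rows.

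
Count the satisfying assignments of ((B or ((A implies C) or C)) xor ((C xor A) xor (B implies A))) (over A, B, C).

A  B  C  |  (A implies C)  ((A implies C) or C)  (B or ((A implies C) or C))  (C xor A)  (B implies A)  φ
1  1  1  |        1                 1                         1                   0            1        0
1  1  0  |        0                 0                         1                   1            1        1
1  0  1  |        1                 1                         1                   0            1        0
1  0  0  |        0                 0                         0                   1            1        0
0  1  1  |        1                 1                         1                   1            0        0
0  1  0  |        1                 1                         1                   0            0        1
0  0  1  |        1                 1                         1                   1            1        1
0  0  0  |        1                 1                         1                   0            1        0
The formula is true on 3 of the 8 rows.

3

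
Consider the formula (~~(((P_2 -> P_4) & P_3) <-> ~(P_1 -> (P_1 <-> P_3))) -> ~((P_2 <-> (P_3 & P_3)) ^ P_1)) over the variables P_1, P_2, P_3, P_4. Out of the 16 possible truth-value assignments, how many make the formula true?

13

P_1  P_2  P_3  P_4  |  (P_2 -> P_4)  ((P_2 -> P_4) & P_3)  (P_1 <-> P_3)  (P_1 -> (P_1 <-> P_3))  ~(P_1 -> (P_1 <-> P_3))  (P_3 & P_3)  (P_2 <-> (P_3 & P_3))  φ
 1    1    1    1   |       1                 1                  1                  1                        0                  1                 1            1
 1    1    1    0   |       0                 0                  1                  1                        0                  1                 1            1
 1    1    0    1   |       1                 0                  0                  0                        1                  0                 0            1
 1    1    0    0   |       0                 0                  0                  0                        1                  0                 0            1
 1    0    1    1   |       1                 1                  1                  1                        0                  1                 0            1
 1    0    1    0   |       1                 1                  1                  1                        0                  1                 0            1
 1    0    0    1   |       1                 0                  0                  0                        1                  0                 1            1
 1    0    0    0   |       1                 0                  0                  0                        1                  0                 1            1
 0    1    1    1   |       1                 1                  0                  1                        0                  1                 1            1
 0    1    1    0   |       0                 0                  0                  1                        0                  1                 1            0
 0    1    0    1   |       1                 0                  1                  1                        0                  0                 0            1
 0    1    0    0   |       0                 0                  1                  1                        0                  0                 0            1
 0    0    1    1   |       1                 1                  0                  1                        0                  1                 0            1
 0    0    1    0   |       1                 1                  0                  1                        0                  1                 0            1
 0    0    0    1   |       1                 0                  1                  1                        0                  0                 1            0
 0    0    0    0   |       1                 0                  1                  1                        0                  0                 1            0
The formula is true on 13 of the 16 rows.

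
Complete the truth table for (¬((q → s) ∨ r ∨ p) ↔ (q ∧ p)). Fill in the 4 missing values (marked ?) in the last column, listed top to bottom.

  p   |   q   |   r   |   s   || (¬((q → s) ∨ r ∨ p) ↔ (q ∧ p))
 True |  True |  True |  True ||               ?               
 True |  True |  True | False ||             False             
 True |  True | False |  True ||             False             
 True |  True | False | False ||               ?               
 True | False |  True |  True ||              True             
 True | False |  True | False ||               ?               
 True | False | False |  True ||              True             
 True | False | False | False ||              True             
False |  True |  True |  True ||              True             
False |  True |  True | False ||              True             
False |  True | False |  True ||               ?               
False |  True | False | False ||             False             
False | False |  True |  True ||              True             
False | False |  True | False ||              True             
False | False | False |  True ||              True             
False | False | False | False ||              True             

Row p=True, q=True, r=True, s=True: ¬((q → s) ∨ r ∨ p) = False, (q ∧ p) = True, so (¬((q → s) ∨ r ∨ p) ↔ (q ∧ p)) = False.
Row p=True, q=True, r=False, s=False: ¬((q → s) ∨ r ∨ p) = False, (q ∧ p) = True, so (¬((q → s) ∨ r ∨ p) ↔ (q ∧ p)) = False.
Row p=True, q=False, r=True, s=False: ¬((q → s) ∨ r ∨ p) = False, (q ∧ p) = False, so (¬((q → s) ∨ r ∨ p) ↔ (q ∧ p)) = True.
Row p=False, q=True, r=False, s=True: ¬((q → s) ∨ r ∨ p) = False, (q ∧ p) = False, so (¬((q → s) ∨ r ∨ p) ↔ (q ∧ p)) = True.

False, False, True, True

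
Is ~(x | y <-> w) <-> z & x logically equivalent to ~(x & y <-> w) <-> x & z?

x | y | z | w | φ | ψ
- | - | - | - | - | -
T | T | T | T | F | F
T | T | T | F | T | T
T | T | F | T | T | T
T | T | F | F | F | F
T | F | T | T | F | T
T | F | T | F | T | F
T | F | F | T | T | F
T | F | F | F | F | T
F | T | T | T | T | F
F | T | T | F | F | T
F | T | F | T | T | F
F | T | F | F | F | T
F | F | T | T | F | F
F | F | T | F | T | T
F | F | F | T | F | F
F | F | F | F | T | T
The columns differ at x=T, y=F, z=T, w=T (φ=F, ψ=T), so they are not equivalent.

not equivalent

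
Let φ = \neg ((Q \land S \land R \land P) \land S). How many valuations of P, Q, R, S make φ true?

15

P  Q  R  S  |  φ
0  0  0  0  |  1
0  0  0  1  |  1
0  0  1  0  |  1
0  0  1  1  |  1
0  1  0  0  |  1
0  1  0  1  |  1
0  1  1  0  |  1
0  1  1  1  |  1
1  0  0  0  |  1
1  0  0  1  |  1
1  0  1  0  |  1
1  0  1  1  |  1
1  1  0  0  |  1
1  1  0  1  |  1
1  1  1  0  |  1
1  1  1  1  |  0
The formula is true on 15 of the 16 rows.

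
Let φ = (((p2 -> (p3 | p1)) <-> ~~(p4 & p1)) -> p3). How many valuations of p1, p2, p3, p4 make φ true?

12

p1  p2  p3  p4  |  φ
F   F   F   F   |  T
F   F   F   T   |  T
F   F   T   F   |  T
F   F   T   T   |  T
F   T   F   F   |  F
F   T   F   T   |  F
F   T   T   F   |  T
F   T   T   T   |  T
T   F   F   F   |  T
T   F   F   T   |  F
T   F   T   F   |  T
T   F   T   T   |  T
T   T   F   F   |  T
T   T   F   T   |  F
T   T   T   F   |  T
T   T   T   T   |  T
The formula is true on 12 of the 16 rows.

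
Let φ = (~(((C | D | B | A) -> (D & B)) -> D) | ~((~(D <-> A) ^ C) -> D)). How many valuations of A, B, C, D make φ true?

5

A  B  C  D     (C | D | B | A)  (D & B)  ((C | D | B | A) -> (D & B))  (D <-> A)  ~(D <-> A)  (~(D <-> A) ^ C)  ((~(D <-> A) ^ C) -> D)  ~((~(D <-> A) ^ C) -> D)  φ
0  0  0  0            0            0                  1                    1          0              0                     1                        0              1
0  0  0  1            1            0                  0                    0          1              1                     1                        0              0
0  0  1  0            1            0                  0                    1          0              1                     0                        1              1
0  0  1  1            1            0                  0                    0          1              0                     1                        0              0
0  1  0  0            1            0                  0                    1          0              0                     1                        0              0
0  1  0  1            1            1                  1                    0          1              1                     1                        0              0
0  1  1  0            1            0                  0                    1          0              1                     0                        1              1
0  1  1  1            1            1                  1                    0          1              0                     1                        0              0
1  0  0  0            1            0                  0                    0          1              1                     0                        1              1
1  0  0  1            1            0                  0                    1          0              0                     1                        0              0
1  0  1  0            1            0                  0                    0          1              0                     1                        0              0
1  0  1  1            1            0                  0                    1          0              1                     1                        0              0
1  1  0  0            1            0                  0                    0          1              1                     0                        1              1
1  1  0  1            1            1                  1                    1          0              0                     1                        0              0
1  1  1  0            1            0                  0                    0          1              0                     1                        0              0
1  1  1  1            1            1                  1                    1          0              1                     1                        0              0
The formula is true on 5 of the 16 rows.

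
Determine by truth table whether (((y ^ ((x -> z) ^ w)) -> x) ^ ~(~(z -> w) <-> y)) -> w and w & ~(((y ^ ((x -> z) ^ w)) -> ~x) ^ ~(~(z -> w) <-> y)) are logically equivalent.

not equivalent

x | y | z | w | φ | ψ
- | - | - | - | - | -
0 | 0 | 0 | 0 | 1 | 0
0 | 0 | 0 | 1 | 1 | 0
0 | 0 | 1 | 0 | 0 | 0
0 | 0 | 1 | 1 | 1 | 0
0 | 1 | 0 | 0 | 1 | 0
0 | 1 | 0 | 1 | 1 | 1
0 | 1 | 1 | 0 | 0 | 0
0 | 1 | 1 | 1 | 1 | 1
1 | 0 | 0 | 0 | 0 | 0
1 | 0 | 0 | 1 | 1 | 1
1 | 0 | 1 | 0 | 1 | 0
1 | 0 | 1 | 1 | 1 | 0
1 | 1 | 0 | 0 | 1 | 0
1 | 1 | 0 | 1 | 1 | 1
1 | 1 | 1 | 0 | 0 | 0
1 | 1 | 1 | 1 | 1 | 0
The columns differ at x=0, y=0, z=0, w=0 (φ=1, ψ=0), so they are not equivalent.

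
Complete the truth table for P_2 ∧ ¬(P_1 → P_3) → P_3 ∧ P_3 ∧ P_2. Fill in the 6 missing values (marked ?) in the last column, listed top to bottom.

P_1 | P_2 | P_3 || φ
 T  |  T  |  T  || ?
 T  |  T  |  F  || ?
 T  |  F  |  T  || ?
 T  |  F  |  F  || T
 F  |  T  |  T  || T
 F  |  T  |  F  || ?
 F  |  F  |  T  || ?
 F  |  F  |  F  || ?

T, F, T, T, T, T

Row P_1=T, P_2=T, P_3=T: (P_2 ∧ ¬(P_1 → P_3)) = F, (P_3 ∧ P_3 ∧ P_2) = T, so the formula = T.
Row P_1=T, P_2=T, P_3=F: (P_2 ∧ ¬(P_1 → P_3)) = T, (P_3 ∧ P_3 ∧ P_2) = F, so the formula = F.
Row P_1=T, P_2=F, P_3=T: (P_2 ∧ ¬(P_1 → P_3)) = F, (P_3 ∧ P_3 ∧ P_2) = F, so the formula = T.
Row P_1=F, P_2=T, P_3=F: (P_2 ∧ ¬(P_1 → P_3)) = F, (P_3 ∧ P_3 ∧ P_2) = F, so the formula = T.
Row P_1=F, P_2=F, P_3=T: (P_2 ∧ ¬(P_1 → P_3)) = F, (P_3 ∧ P_3 ∧ P_2) = F, so the formula = T.
Row P_1=F, P_2=F, P_3=F: (P_2 ∧ ¬(P_1 → P_3)) = F, (P_3 ∧ P_3 ∧ P_2) = F, so the formula = T.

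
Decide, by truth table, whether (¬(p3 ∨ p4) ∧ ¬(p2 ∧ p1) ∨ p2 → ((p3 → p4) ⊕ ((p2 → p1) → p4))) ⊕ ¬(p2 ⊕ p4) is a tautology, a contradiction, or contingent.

contingent

p1 | p2 | p3 | p4 | (p3 ∨ p4) | ¬(p3 ∨ p4) | (p2 ∧ p1) | ¬(p2 ∧ p1) | (¬(p3 ∨ p4) ∧ ¬(p2 ∧ p1)) | (p3 → p4) | (p2 → p1) | ((p2 → p1) → p4) | (p2 ⊕ p4) | ¬(p2 ⊕ p4) | φ
-- | -- | -- | -- | --------- | ---------- | --------- | ---------- | ------------------------- | --------- | --------- | ---------------- | --------- | ---------- | -
1  | 1  | 1  | 1  |     1     |     0      |     1     |     0      |             0             |     1     |     1     |        1         |     0     |     1      | 1
1  | 1  | 1  | 0  |     1     |     0      |     1     |     0      |             0             |     0     |     1     |        0         |     1     |     0      | 0
1  | 1  | 0  | 1  |     1     |     0      |     1     |     0      |             0             |     1     |     1     |        1         |     0     |     1      | 1
1  | 1  | 0  | 0  |     0     |     1      |     1     |     0      |             0             |     1     |     1     |        0         |     1     |     0      | 1
1  | 0  | 1  | 1  |     1     |     0      |     0     |     1      |             0             |     1     |     1     |        1         |     1     |     0      | 1
1  | 0  | 1  | 0  |     1     |     0      |     0     |     1      |             0             |     0     |     1     |        0         |     0     |     1      | 0
1  | 0  | 0  | 1  |     1     |     0      |     0     |     1      |             0             |     1     |     1     |        1         |     1     |     0      | 1
1  | 0  | 0  | 0  |     0     |     1      |     0     |     1      |             1             |     1     |     1     |        0         |     0     |     1      | 0
0  | 1  | 1  | 1  |     1     |     0      |     0     |     1      |             0             |     1     |     0     |        1         |     0     |     1      | 1
0  | 1  | 1  | 0  |     1     |     0      |     0     |     1      |             0             |     0     |     0     |        1         |     1     |     0      | 1
0  | 1  | 0  | 1  |     1     |     0      |     0     |     1      |             0             |     1     |     0     |        1         |     0     |     1      | 1
0  | 1  | 0  | 0  |     0     |     1      |     0     |     1      |             1             |     1     |     0     |        1         |     1     |     0      | 0
0  | 0  | 1  | 1  |     1     |     0      |     0     |     1      |             0             |     1     |     1     |        1         |     1     |     0      | 1
0  | 0  | 1  | 0  |     1     |     0      |     0     |     1      |             0             |     0     |     1     |        0         |     0     |     1      | 0
0  | 0  | 0  | 1  |     1     |     0      |     0     |     1      |             0             |     1     |     1     |        1         |     1     |     0      | 1
0  | 0  | 0  | 0  |     0     |     1      |     0     |     1      |             1             |     1     |     1     |        0         |     0     |     1      | 0
10 of 16 rows are 1, so the formula is contingent.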